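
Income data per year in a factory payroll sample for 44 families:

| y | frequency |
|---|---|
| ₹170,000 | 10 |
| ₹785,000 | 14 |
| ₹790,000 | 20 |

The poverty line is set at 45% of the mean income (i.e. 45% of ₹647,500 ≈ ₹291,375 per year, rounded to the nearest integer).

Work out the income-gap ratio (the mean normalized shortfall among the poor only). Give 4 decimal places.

0.4166

Below the line: 10×₹170,000 (q = 10 of N = 44).
Shortfall ratios (z−y)/z: 0.4166 (×10); sum = 4.165594.
I averages over the q = 10 poor units only: 4.165594 / 10 = 0.4166.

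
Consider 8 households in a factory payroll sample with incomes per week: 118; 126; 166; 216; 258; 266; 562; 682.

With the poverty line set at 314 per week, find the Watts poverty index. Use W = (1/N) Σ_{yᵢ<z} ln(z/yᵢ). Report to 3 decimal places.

0.408

Incomes under z: 118, 126, 166, 216, 258, 266 (q = 6 of N = 8).
Log shortfalls: ln(314/118) = 0.9787; ln(314/126) = 0.9131; ln(314/166) = 0.6374; ln(314/216) = 0.3741; ln(314/258) = 0.1964; ln(314/266) = 0.1659.
W = 3.265669 / 8 = 0.408.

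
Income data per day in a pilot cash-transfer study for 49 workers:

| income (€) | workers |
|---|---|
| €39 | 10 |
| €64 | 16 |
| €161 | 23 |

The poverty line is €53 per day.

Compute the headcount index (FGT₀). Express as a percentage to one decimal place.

10 of the 49 workers have income below €53.
H = 10/49 = 20.4%.

20.4%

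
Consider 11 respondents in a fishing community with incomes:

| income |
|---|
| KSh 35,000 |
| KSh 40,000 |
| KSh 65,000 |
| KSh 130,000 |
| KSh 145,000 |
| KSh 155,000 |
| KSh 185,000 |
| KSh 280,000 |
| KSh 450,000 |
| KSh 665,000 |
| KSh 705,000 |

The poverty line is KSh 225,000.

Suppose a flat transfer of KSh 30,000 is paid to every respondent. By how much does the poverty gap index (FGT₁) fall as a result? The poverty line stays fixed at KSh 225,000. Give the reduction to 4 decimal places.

0.0848

Before: below the line — KSh 35,000, KSh 40,000, KSh 65,000, KSh 130,000, KSh 145,000, KSh 155,000, KSh 185,000; poverty gap index (FGT₁) = 0.331313.
After the KSh 30,000 transfer: below the line — KSh 65,000, KSh 70,000, KSh 95,000, KSh 160,000, KSh 175,000, KSh 185,000, KSh 215,000; poverty gap index (FGT₁) = 0.246465.
Reduction = 0.331313 − 0.246465 = 0.0848.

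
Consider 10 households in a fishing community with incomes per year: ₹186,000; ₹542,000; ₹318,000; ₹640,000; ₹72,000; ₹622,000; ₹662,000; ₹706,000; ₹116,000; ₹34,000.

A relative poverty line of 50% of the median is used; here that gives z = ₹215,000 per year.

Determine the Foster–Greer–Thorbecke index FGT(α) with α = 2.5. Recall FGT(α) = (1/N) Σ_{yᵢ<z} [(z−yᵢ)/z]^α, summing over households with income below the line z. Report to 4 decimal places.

0.1162

Below the line: ₹34,000, ₹72,000, ₹116,000, ₹186,000 (q = 4 of N = 10).
Shortfall ratios: (215000−34000)/215000 = 0.8419; (215000−72000)/215000 = 0.6651; (215000−116000)/215000 = 0.4605; (215000−186000)/215000 = 0.1349.
Raised to α = 2.5: 0.65028; 0.36078; 0.14388; 0.00668.
Sum = 1.161620; FGT(2.5) = 1.161620 / 10 = 0.1162.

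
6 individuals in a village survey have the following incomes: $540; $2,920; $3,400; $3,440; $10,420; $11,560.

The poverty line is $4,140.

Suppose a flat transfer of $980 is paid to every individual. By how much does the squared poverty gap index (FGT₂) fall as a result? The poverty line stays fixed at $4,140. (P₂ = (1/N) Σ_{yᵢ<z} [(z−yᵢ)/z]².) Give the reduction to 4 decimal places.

Before: below the line — $540, $2,920, $3,400, $3,440; squared poverty gap index (FGT₂) = 0.150587.
After the $980 transfer: below the line — $1,520, $3,900; squared poverty gap index (FGT₂) = 0.067310.
Reduction = 0.150587 − 0.067310 = 0.0833.

0.0833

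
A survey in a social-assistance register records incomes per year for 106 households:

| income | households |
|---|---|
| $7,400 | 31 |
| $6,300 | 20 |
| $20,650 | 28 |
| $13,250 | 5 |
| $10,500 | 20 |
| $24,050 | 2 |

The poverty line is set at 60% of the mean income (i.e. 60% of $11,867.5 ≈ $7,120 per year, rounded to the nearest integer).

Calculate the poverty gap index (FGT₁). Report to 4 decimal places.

0.0217

Incomes under z: 20×$6,300 (q = 20 of N = 106).
Shortfall ratios: (7120−6300)/7120 = 0.1152 (×20).
Σ = 2.303371. Dividing by the full population N = 106 gives P₁ = 0.0217.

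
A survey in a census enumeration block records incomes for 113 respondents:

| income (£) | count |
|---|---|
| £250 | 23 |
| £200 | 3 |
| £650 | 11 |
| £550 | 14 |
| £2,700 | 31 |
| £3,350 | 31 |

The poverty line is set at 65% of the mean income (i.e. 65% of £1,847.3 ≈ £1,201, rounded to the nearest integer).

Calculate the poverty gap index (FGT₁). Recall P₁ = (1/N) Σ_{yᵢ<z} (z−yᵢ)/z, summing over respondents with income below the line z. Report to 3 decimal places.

Below z: 3×£200, 23×£250, 14×£550, 11×£650 (q = 51 of N = 113).
Normalized shortfalls: (1201−200)/1201 = 0.8335 (×3); (1201−250)/1201 = 0.7918 (×23); (1201−550)/1201 = 0.5420 (×14); (1201−650)/1201 = 0.4588 (×11).
Σ = 33.348043. Dividing by the full population N = 113 gives P₁ = 0.295.

0.295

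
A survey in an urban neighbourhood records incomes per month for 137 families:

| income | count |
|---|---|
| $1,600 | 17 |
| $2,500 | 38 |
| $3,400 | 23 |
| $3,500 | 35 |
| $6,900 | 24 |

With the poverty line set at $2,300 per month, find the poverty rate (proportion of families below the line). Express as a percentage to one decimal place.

17 of the 137 families have income below $2,300.
H = 17/137 = 12.4%.

12.4%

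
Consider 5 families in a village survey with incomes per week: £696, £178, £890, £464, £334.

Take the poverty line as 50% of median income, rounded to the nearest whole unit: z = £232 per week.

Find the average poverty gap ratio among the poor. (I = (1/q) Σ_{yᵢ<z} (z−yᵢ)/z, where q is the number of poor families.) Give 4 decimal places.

Incomes under z: £178 (q = 1 of N = 5).
Relative gaps: 0.2328; sum = 0.232759.
I averages over the q = 1 poor units only: 0.232759 / 1 = 0.2328.

0.2328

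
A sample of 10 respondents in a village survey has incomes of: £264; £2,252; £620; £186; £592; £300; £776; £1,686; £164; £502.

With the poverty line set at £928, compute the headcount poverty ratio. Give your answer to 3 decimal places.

0.800

8 of the 10 respondents have income below £928.
H = 8/10 = 0.800.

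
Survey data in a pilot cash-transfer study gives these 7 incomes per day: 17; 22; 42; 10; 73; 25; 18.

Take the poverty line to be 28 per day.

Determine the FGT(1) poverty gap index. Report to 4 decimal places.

Incomes under z: 10, 17, 18, 22, 25 (q = 5 of N = 7).
Relative gaps: (28−10)/28 = 0.6429; (28−17)/28 = 0.3929; (28−18)/28 = 0.3571; (28−22)/28 = 0.2143; (28−25)/28 = 0.1071.
Sum of shortfalls = 1.714286; P₁ averages over all N: 1.714286 / 7 = 0.2449.

0.2449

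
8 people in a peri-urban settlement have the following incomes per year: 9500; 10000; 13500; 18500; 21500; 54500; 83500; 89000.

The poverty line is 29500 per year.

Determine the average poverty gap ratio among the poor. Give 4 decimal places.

0.5051

Below z: 9500, 10000, 13500, 18500, 21500 (q = 5 of N = 8).
Relative gaps: 0.6780, 0.6610, 0.5424, 0.3729, 0.2712; sum = 2.525424.
The income-gap ratio divides by q (the poor only): 2.525424 / 5 = 0.5051.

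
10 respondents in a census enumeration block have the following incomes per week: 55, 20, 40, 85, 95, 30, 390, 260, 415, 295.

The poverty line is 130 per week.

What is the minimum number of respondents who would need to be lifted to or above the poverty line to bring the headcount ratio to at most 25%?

4

Currently q = 6 of N = 10 are below the line (H = 0.600).
A headcount ratio of at most 25% allows at most ⌊0.25 × 10⌋ = 2 poor respondents.
So at least 6 − 2 = 4 must be lifted.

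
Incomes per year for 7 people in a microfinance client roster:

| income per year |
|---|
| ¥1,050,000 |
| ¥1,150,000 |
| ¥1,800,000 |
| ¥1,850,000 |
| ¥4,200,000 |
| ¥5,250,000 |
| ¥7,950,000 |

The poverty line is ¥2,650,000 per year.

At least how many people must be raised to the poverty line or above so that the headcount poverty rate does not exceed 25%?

4 of the 7 people are poor, so H = 4/7 = 0.571.
A headcount ratio of at most 25% allows at most ⌊0.25 × 7⌋ = 1 poor people.
So at least 4 − 1 = 3 must be lifted.

3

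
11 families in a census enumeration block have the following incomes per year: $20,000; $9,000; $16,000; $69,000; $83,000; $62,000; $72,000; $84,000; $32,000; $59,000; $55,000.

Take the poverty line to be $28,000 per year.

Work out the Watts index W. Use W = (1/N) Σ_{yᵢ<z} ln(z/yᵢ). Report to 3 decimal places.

0.185

Below z: $9,000, $16,000, $20,000 (q = 3 of N = 11).
Log shortfalls: ln(28000/9000) = 1.1350; ln(28000/16000) = 0.5596; ln(28000/20000) = 0.3365.
W = 2.031068 / 11 = 0.185.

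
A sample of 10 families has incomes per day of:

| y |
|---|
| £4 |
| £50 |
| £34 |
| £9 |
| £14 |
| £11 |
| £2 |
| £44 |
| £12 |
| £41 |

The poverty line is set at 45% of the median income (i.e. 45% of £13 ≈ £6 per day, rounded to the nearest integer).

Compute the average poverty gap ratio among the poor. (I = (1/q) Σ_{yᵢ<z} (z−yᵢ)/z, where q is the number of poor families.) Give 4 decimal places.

0.5000

Below the line: £2, £4 (q = 2 of N = 10).
Shortfall ratios (z−y)/z: 0.6667, 0.3333; sum = 1.000000.
The income-gap ratio divides by q (the poor only): 1.000000 / 2 = 0.5000.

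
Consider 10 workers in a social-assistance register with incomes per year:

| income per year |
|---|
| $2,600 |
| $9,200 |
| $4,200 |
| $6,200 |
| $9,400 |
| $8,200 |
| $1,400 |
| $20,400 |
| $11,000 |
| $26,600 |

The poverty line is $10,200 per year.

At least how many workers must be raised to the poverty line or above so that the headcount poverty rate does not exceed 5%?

Currently q = 7 of N = 10 are below the line (H = 0.700).
A headcount ratio of at most 5% allows at most ⌊0.05 × 10⌋ = 0 poor workers.
So at least 7 − 0 = 7 must be lifted.

7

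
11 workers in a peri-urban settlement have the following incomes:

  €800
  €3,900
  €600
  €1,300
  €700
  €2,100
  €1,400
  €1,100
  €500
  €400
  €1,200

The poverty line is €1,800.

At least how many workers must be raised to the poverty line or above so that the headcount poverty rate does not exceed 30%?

6

Currently q = 9 of N = 11 are below the line (H = 0.818).
A headcount ratio of at most 30% allows at most ⌊0.30 × 11⌋ = 3 poor workers.
So at least 9 − 3 = 6 must be lifted.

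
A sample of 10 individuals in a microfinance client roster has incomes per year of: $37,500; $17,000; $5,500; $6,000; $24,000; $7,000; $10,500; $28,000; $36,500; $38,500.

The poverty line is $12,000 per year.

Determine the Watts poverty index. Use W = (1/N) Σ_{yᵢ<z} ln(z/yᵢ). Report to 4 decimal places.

0.2146

Below z: $5,500, $6,000, $7,000, $10,500 (q = 4 of N = 10).
Log gaps: ln(12000/5500) = 0.7802; ln(12000/6000) = 0.6931; ln(12000/7000) = 0.5390; ln(12000/10500) = 0.1335.
W = 2.145834 / 10 = 0.2146.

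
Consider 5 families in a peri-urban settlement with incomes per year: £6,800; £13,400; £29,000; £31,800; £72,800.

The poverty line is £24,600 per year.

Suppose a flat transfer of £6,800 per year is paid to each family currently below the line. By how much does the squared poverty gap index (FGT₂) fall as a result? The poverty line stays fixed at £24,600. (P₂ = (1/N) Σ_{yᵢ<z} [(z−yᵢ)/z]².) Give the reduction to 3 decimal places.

0.100

Before: below the line — £6,800, £13,400; squared poverty gap index (FGT₂) = 0.14617.
After the £6,800 transfer: below the line — £13,600, £20,200; squared poverty gap index (FGT₂) = 0.04639.
Reduction = 0.14617 − 0.04639 = 0.100.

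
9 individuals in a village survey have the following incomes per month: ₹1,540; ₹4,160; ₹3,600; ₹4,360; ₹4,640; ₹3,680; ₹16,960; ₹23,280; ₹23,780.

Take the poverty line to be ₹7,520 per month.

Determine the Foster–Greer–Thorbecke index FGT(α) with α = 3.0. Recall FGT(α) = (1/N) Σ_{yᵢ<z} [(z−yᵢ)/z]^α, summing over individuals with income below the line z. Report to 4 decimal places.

0.1108

Below z: ₹1,540, ₹3,600, ₹3,680, ₹4,160, ₹4,360, ₹4,640 (q = 6 of N = 9).
Shortfall ratios: (7520−1540)/7520 = 0.7952; (7520−3600)/7520 = 0.5213; (7520−3680)/7520 = 0.5106; (7520−4160)/7520 = 0.4468; (7520−4360)/7520 = 0.4202; (7520−4640)/7520 = 0.3830.
Raised to α = 3.0: 0.50286; 0.14165; 0.13315; 0.08920; 0.07420; 0.05617.
Sum = 0.997232; FGT(3.0) = 0.997232 / 9 = 0.1108.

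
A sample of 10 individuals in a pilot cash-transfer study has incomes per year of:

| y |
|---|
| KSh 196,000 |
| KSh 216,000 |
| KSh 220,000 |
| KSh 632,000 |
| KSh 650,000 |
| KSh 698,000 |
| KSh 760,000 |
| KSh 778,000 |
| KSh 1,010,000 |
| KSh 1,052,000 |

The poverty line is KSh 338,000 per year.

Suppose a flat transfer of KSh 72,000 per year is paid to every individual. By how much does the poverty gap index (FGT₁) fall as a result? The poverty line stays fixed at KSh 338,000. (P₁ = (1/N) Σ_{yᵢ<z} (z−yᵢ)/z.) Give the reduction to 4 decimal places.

0.0639

Before: below the line — KSh 196,000, KSh 216,000, KSh 220,000; poverty gap index (FGT₁) = 0.113018.
After the KSh 72,000 transfer: below the line — KSh 268,000, KSh 288,000, KSh 292,000; poverty gap index (FGT₁) = 0.049112.
Reduction = 0.113018 − 0.049112 = 0.0639.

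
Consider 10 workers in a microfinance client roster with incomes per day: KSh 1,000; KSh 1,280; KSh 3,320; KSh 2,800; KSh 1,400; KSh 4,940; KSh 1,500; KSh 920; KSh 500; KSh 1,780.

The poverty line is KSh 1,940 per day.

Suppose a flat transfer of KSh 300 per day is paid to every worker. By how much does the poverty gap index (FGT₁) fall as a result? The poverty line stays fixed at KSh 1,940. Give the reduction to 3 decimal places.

Before: below the line — KSh 500, KSh 920, KSh 1,000, KSh 1,280, KSh 1,400, KSh 1,500, KSh 1,780; poverty gap index (FGT₁) = 0.26804.
After the KSh 300 transfer: below the line — KSh 800, KSh 1,220, KSh 1,300, KSh 1,580, KSh 1,700, KSh 1,800; poverty gap index (FGT₁) = 0.16701.
Reduction = 0.26804 − 0.16701 = 0.101.

0.101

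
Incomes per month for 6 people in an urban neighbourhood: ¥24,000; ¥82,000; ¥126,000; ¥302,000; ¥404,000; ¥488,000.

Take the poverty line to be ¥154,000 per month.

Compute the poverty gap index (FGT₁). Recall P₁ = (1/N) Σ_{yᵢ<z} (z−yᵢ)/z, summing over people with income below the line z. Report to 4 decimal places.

Incomes under z: ¥24,000, ¥82,000, ¥126,000 (q = 3 of N = 6).
Relative gaps: (154000−24000)/154000 = 0.8442; (154000−82000)/154000 = 0.4675; (154000−126000)/154000 = 0.1818.
Sum of shortfalls = 1.493506; P₁ averages over all N: 1.493506 / 6 = 0.2489.

0.2489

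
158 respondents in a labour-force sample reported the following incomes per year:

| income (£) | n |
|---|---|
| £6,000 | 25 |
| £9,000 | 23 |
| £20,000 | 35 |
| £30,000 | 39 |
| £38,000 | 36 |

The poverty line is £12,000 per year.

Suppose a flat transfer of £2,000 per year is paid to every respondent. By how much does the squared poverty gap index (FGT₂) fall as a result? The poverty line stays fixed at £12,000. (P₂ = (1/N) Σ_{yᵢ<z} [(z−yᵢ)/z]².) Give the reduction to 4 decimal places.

Before: below the line — 25×£6,000, 23×£9,000; squared poverty gap index (FGT₂) = 0.048655.
After the £2,000 transfer: below the line — 25×£8,000, 23×£11,000; squared poverty gap index (FGT₂) = 0.018592.
Reduction = 0.048655 − 0.018592 = 0.0301.

0.0301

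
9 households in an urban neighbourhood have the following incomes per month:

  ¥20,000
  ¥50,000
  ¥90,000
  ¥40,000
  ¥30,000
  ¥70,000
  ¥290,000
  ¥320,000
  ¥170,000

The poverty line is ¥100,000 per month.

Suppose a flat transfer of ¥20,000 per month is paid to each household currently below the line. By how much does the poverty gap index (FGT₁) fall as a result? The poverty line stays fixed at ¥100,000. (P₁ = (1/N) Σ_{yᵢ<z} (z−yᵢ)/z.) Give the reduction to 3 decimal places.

Before: below the line — ¥20,000, ¥30,000, ¥40,000, ¥50,000, ¥70,000, ¥90,000; poverty gap index (FGT₁) = 0.33333.
After the ¥20,000 transfer: below the line — ¥40,000, ¥50,000, ¥60,000, ¥70,000, ¥90,000; poverty gap index (FGT₁) = 0.21111.
Reduction = 0.33333 − 0.21111 = 0.122.

0.122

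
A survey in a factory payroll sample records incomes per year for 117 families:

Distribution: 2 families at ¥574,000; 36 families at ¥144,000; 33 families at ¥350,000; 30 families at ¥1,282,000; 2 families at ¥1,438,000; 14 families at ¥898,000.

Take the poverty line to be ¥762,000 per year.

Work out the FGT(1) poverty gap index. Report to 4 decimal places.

Poor units: 36×¥144,000, 33×¥350,000, 2×¥574,000 (q = 71 of N = 117).
Relative gaps: (762000−144000)/762000 = 0.8110 (×36); (762000−350000)/762000 = 0.5407 (×33); (762000−574000)/762000 = 0.2467 (×2).
Σ = 47.532808. Dividing by the full population N = 117 gives P₁ = 0.4063.

0.4063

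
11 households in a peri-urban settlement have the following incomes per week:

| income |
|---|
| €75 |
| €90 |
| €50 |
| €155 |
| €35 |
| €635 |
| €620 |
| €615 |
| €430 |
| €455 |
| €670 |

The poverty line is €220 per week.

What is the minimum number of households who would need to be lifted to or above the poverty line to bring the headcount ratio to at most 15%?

5 of the 11 households are poor, so H = 5/11 = 0.455.
A headcount ratio of at most 15% allows at most ⌊0.15 × 11⌋ = 1 poor households.
So at least 5 − 1 = 4 must be lifted.

4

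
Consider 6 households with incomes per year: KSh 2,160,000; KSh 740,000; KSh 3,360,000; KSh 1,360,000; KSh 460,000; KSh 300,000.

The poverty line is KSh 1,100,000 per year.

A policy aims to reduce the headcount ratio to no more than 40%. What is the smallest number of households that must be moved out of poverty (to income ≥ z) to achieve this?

1

3 of the 6 households are poor, so H = 3/6 = 0.500.
A headcount ratio of at most 40% allows at most ⌊0.40 × 6⌋ = 2 poor households.
So at least 3 − 2 = 1 must be lifted.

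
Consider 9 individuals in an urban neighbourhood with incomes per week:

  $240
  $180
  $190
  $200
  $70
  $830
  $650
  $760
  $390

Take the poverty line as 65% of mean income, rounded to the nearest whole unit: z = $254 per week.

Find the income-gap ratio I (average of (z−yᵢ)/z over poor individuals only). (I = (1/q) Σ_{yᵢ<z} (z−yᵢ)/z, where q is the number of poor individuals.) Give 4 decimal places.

0.3071

Poor units: $70, $180, $190, $200, $240 (q = 5 of N = 9).
Relative gaps: 0.7244, 0.2913, 0.2520, 0.2126, 0.0551; sum = 1.535433.
The income-gap ratio divides by q (the poor only): 1.535433 / 5 = 0.3071.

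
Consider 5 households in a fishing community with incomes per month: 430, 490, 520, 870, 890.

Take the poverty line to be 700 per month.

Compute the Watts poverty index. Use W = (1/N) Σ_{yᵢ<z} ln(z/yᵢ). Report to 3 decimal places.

Below the line: 430, 490, 520 (q = 3 of N = 5).
ln(z/y) terms: ln(700/430) = 0.4873; ln(700/490) = 0.3567; ln(700/520) = 0.2973.
W = 1.141222 / 5 = 0.228.

0.228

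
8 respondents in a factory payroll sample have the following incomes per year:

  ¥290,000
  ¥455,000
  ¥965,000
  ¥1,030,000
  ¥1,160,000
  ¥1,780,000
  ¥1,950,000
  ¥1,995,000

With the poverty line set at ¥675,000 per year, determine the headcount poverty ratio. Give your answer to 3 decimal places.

0.250

2 of the 8 respondents have income below ¥675,000.
H = 2/8 = 0.250.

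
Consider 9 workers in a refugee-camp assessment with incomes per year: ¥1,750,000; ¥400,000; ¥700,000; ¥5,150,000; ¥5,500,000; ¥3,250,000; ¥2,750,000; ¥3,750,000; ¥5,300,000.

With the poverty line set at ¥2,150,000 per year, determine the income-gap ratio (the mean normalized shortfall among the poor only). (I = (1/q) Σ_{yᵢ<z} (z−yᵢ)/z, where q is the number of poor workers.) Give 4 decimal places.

Poor units: ¥400,000, ¥700,000, ¥1,750,000 (q = 3 of N = 9).
Shortfall ratios (z−y)/z: 0.8140, 0.6744, 0.1860; sum = 1.674419.
I averages over the q = 3 poor units only: 1.674419 / 3 = 0.5581.

0.5581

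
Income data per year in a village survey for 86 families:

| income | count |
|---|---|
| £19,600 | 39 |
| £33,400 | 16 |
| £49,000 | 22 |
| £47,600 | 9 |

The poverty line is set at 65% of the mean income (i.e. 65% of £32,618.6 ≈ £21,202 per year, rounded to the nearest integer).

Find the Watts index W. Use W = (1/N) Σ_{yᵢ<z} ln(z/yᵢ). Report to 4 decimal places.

Incomes under z: 39×£19,600 (q = 39 of N = 86).
Log shortfalls: ln(21202/19600) = 0.0786 (×39).
W = 3.064072 / 86 = 0.0356.

0.0356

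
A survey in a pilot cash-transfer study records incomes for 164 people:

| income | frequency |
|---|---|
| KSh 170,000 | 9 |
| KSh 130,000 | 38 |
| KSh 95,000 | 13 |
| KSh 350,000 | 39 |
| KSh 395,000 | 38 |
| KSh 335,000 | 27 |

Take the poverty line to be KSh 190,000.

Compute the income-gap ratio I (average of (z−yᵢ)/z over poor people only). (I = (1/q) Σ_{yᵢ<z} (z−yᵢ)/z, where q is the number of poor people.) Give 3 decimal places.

0.324

Below the line: 13×KSh 95,000, 38×KSh 130,000, 9×KSh 170,000 (q = 60 of N = 164).
Relative gaps: 0.5000 (×13), 0.3158 (×38), 0.1053 (×9); sum = 19.447368.
I averages over the q = 60 poor units only: 19.447368 / 60 = 0.324.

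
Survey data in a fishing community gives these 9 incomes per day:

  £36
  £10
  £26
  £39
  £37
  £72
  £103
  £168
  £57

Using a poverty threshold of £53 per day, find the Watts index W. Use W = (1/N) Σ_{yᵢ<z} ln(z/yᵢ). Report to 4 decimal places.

Below z: £10, £26, £36, £37, £39 (q = 5 of N = 9).
ln(z/y) terms: ln(53/10) = 1.6677; ln(53/26) = 0.7122; ln(53/36) = 0.3868; ln(53/37) = 0.3594; ln(53/39) = 0.3067.
W = 3.432779 / 9 = 0.3814.

0.3814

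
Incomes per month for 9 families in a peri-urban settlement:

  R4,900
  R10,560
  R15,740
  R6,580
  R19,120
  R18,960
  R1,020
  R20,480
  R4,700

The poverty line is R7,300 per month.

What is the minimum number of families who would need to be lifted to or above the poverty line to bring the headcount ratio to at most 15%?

3

Currently q = 4 of N = 9 are below the line (H = 0.444).
A headcount ratio of at most 15% allows at most ⌊0.15 × 9⌋ = 1 poor families.
So at least 4 − 1 = 3 must be lifted.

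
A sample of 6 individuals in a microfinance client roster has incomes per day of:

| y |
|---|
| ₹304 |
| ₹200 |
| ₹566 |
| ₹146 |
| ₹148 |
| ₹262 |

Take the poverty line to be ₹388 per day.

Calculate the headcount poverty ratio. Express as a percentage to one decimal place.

5 of the 6 individuals have income below ₹388.
H = 5/6 = 83.3%.

83.3%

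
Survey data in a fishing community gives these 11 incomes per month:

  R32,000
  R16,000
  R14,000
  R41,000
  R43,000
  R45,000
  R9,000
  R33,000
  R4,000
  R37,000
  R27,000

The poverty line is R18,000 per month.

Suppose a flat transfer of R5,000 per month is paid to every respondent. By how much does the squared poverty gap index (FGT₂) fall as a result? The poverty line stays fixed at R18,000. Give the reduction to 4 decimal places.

0.0561

Before: below the line — R4,000, R9,000, R14,000, R16,000; squared poverty gap index (FGT₂) = 0.083333.
After the R5,000 transfer: below the line — R9,000, R14,000; squared poverty gap index (FGT₂) = 0.027217.
Reduction = 0.083333 − 0.027217 = 0.0561.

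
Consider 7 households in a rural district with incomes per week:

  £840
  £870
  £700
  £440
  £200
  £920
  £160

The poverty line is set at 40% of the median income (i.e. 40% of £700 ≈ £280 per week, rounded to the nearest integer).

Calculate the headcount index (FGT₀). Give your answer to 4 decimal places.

0.2857

2 of the 7 households have income below £280.
H = 2/7 = 0.2857.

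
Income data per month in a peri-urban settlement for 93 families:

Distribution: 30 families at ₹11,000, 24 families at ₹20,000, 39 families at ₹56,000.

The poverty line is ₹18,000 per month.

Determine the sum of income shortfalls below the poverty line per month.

₹210,000

Poor units: 30×₹11,000 (q = 30 of N = 93).
Individual gaps: 30×(18000−11000) = 210000.
Aggregate gap = ₹210,000.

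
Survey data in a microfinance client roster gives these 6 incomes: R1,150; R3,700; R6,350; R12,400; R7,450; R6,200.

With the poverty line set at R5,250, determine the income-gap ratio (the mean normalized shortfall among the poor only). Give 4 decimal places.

Poor units: R1,150, R3,700 (q = 2 of N = 6).
Relative gaps: 0.7810, 0.2952; sum = 1.076190.
The income-gap ratio divides by q (the poor only): 1.076190 / 2 = 0.5381.

0.5381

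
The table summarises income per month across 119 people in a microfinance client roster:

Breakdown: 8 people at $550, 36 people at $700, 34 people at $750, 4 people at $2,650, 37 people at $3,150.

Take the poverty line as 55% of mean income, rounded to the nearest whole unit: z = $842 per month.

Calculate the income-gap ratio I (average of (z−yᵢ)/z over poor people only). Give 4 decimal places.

0.1610

Poor units: 8×$550, 36×$700, 34×$750 (q = 78 of N = 119).
Relative gaps: 0.3468 (×8), 0.1686 (×36), 0.1093 (×34); sum = 12.560570.
I averages over the q = 78 poor units only: 12.560570 / 78 = 0.1610.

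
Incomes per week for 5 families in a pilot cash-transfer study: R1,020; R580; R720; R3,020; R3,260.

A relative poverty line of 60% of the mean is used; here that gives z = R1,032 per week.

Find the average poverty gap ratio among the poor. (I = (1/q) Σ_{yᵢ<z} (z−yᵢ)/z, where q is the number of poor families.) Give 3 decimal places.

0.251

Poor units: R580, R720, R1,020 (q = 3 of N = 5).
Relative gaps: 0.4380, 0.3023, 0.0116; sum = 0.751938.
The income-gap ratio divides by q (the poor only): 0.751938 / 3 = 0.251.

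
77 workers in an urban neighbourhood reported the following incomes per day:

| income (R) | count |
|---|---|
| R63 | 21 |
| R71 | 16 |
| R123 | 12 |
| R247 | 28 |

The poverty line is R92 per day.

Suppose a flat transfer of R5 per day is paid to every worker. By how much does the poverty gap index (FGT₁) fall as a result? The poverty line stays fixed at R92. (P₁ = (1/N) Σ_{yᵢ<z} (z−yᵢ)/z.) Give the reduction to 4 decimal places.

Before: below the line — 21×R63, 16×R71; poverty gap index (FGT₁) = 0.133399.
After the R5 transfer: below the line — 21×R68, 16×R76; poverty gap index (FGT₁) = 0.107284.
Reduction = 0.133399 − 0.107284 = 0.0261.

0.0261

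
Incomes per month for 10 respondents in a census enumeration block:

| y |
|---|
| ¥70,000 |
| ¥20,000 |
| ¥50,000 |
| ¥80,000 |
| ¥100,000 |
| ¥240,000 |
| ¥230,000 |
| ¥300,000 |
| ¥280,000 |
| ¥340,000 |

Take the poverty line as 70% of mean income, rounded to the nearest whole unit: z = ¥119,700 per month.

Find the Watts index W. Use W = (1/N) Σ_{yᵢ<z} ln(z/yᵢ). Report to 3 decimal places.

0.378

Poor units: ¥20,000, ¥50,000, ¥70,000, ¥80,000, ¥100,000 (q = 5 of N = 10).
Log gaps: ln(119700/20000) = 1.7893; ln(119700/50000) = 0.8730; ln(119700/70000) = 0.5365; ln(119700/80000) = 0.4030; ln(119700/100000) = 0.1798.
W = 3.781496 / 10 = 0.378.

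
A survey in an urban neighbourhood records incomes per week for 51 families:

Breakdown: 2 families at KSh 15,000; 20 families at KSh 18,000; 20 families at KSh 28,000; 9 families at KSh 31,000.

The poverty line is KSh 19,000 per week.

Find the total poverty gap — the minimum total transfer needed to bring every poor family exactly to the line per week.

KSh 28,000

Poor units: 2×KSh 15,000, 20×KSh 18,000 (q = 22 of N = 51).
Individual gaps: 2×(19000−15000) = 8000; 20×(19000−18000) = 20000.
Aggregate gap = KSh 28,000.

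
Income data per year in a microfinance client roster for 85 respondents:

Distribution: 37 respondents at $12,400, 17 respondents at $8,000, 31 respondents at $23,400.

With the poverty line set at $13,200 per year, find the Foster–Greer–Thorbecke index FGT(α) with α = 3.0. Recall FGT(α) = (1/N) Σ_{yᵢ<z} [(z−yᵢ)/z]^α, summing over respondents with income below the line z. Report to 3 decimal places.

Below z: 17×$8,000, 37×$12,400 (q = 54 of N = 85).
Gap ratios (z−y)/z: (13200−8000)/13200 = 0.3939 (×17); (13200−12400)/13200 = 0.0606 (×37).
Raised to α = 3.0: 0.06113 (×17); 0.00022 (×37).
Sum = 1.047528; FGT(3.0) = 1.047528 / 85 = 0.012.

0.012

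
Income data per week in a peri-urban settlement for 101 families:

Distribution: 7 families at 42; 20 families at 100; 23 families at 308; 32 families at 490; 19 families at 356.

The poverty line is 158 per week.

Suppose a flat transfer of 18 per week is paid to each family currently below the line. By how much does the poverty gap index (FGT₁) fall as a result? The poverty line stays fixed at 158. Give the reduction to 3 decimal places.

Before: below the line — 7×42, 20×100; poverty gap index (FGT₁) = 0.12357.
After the 18 transfer: below the line — 7×60, 20×118; poverty gap index (FGT₁) = 0.09312.
Reduction = 0.12357 − 0.09312 = 0.030.

0.030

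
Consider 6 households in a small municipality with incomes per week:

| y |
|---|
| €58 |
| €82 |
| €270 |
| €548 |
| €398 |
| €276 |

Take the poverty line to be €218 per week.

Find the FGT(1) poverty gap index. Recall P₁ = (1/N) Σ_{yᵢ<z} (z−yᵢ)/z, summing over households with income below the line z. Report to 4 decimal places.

Poor units: €58, €82 (q = 2 of N = 6).
Relative gaps: (218−58)/218 = 0.7339; (218−82)/218 = 0.6239.
Σ = 1.357798. Dividing by the full population N = 6 gives P₁ = 0.2263.

0.2263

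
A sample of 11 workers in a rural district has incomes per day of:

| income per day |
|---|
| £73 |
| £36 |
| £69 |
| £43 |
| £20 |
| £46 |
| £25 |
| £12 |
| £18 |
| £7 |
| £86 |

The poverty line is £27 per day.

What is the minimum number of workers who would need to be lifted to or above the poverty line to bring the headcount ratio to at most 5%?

5

Currently q = 5 of N = 11 are below the line (H = 0.455).
A headcount ratio of at most 5% allows at most ⌊0.05 × 11⌋ = 0 poor workers.
So at least 5 − 0 = 5 must be lifted.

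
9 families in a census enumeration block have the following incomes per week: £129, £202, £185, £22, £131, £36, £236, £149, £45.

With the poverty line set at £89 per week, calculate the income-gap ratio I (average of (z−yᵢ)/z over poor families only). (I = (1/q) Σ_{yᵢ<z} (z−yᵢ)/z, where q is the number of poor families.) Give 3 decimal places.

0.614

Below the line: £22, £36, £45 (q = 3 of N = 9).
Relative gaps: 0.7528, 0.5955, 0.4944; sum = 1.842697.
I averages over the q = 3 poor units only: 1.842697 / 3 = 0.614.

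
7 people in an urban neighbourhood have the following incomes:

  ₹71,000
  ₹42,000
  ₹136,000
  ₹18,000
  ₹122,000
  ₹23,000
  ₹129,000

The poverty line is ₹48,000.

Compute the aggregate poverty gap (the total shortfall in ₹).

Poor units: ₹18,000, ₹23,000, ₹42,000 (q = 3 of N = 7).
Individual gaps: 48000−18000 = 30000; 48000−23000 = 25000; 48000−42000 = 6000.
Aggregate gap = ₹61,000.

₹61,000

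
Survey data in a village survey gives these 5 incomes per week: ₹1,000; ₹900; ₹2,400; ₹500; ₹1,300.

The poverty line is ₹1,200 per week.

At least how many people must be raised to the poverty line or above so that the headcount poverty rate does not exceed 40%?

1

3 of the 5 people are poor, so H = 3/5 = 0.600.
A headcount ratio of at most 40% allows at most ⌊0.40 × 5⌋ = 2 poor people.
So at least 3 − 2 = 1 must be lifted.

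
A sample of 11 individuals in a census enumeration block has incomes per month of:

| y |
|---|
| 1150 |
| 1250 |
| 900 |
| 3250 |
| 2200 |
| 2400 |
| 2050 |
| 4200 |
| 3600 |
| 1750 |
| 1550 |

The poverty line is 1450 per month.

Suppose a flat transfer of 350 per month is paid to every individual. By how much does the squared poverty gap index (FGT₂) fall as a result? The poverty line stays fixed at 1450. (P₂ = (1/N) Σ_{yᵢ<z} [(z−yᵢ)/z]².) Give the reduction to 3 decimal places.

Before: below the line — 900, 1150, 1250; squared poverty gap index (FGT₂) = 0.01870.
After the 350 transfer: below the line — 1250; squared poverty gap index (FGT₂) = 0.00173.
Reduction = 0.01870 − 0.00173 = 0.017.

0.017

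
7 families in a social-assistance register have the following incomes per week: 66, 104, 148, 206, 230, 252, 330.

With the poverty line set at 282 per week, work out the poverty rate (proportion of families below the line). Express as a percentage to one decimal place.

85.7%

6 of the 7 families have income below 282.
H = 6/7 = 85.7%.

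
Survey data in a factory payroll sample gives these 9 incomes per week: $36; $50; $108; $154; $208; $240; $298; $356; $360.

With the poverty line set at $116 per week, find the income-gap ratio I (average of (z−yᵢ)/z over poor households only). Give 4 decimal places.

0.4425

Below the line: $36, $50, $108 (q = 3 of N = 9).
Shortfall ratios (z−y)/z: 0.6897, 0.5690, 0.0690; sum = 1.327586.
The income-gap ratio divides by q (the poor only): 1.327586 / 3 = 0.4425.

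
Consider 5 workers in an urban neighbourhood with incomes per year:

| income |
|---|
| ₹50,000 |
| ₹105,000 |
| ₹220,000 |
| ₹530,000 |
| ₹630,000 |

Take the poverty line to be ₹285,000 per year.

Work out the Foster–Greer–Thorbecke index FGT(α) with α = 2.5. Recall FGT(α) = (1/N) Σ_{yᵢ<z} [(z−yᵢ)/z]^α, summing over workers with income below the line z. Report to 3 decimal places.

Below the line: ₹50,000, ₹105,000, ₹220,000 (q = 3 of N = 5).
Gap ratios (z−y)/z: (285000−50000)/285000 = 0.8246; (285000−105000)/285000 = 0.6316; (285000−220000)/285000 = 0.2281.
Raised to α = 2.5: 0.61739; 0.31701; 0.02484.
Sum = 0.959235; FGT(2.5) = 0.959235 / 5 = 0.192.

0.192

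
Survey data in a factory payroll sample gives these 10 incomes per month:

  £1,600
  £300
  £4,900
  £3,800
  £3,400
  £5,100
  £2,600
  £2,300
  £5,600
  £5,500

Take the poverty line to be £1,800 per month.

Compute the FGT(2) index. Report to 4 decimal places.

0.0707

Incomes under z: £300, £1,600 (q = 2 of N = 10).
Normalized shortfalls: (1800−300)/1800 = 0.8333; (1800−1600)/1800 = 0.1111.
Squared: 0.6944; 0.0123.
Sum = 0.706790; P₂ = 0.706790 / 10 = 0.0707.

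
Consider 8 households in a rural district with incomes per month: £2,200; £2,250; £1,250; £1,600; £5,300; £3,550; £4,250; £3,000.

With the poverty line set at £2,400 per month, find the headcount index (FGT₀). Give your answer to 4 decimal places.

4 of the 8 households have income below £2,400.
H = 4/8 = 0.5000.

0.5000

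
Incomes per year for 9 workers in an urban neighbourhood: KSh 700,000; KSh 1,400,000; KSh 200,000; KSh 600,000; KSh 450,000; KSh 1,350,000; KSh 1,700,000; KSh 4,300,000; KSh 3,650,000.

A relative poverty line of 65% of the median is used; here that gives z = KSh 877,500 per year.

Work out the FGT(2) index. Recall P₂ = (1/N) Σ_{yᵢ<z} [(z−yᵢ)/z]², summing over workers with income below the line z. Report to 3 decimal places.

0.108

Below the line: KSh 200,000, KSh 450,000, KSh 600,000, KSh 700,000 (q = 4 of N = 9).
Shortfall ratios: (877500−200000)/877500 = 0.7721; (877500−450000)/877500 = 0.4872; (877500−600000)/877500 = 0.3162; (877500−700000)/877500 = 0.2023.
Squared: 0.5961; 0.2373; 0.1000; 0.0409.
Sum = 0.974375; P₂ = 0.974375 / 9 = 0.108.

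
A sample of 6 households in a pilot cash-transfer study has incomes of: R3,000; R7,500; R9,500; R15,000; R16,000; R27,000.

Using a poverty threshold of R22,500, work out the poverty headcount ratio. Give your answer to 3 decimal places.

0.833

5 of the 6 households have income below R22,500.
H = 5/6 = 0.833.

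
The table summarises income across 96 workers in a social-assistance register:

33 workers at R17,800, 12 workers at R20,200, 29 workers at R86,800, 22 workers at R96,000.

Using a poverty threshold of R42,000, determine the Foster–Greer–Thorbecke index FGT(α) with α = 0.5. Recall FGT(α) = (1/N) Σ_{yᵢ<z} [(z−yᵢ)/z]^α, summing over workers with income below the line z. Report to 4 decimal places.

0.3510

Below z: 33×R17,800, 12×R20,200 (q = 45 of N = 96).
Normalized shortfalls: (42000−17800)/42000 = 0.5762 (×33); (42000−20200)/42000 = 0.5190 (×12).
Raised to α = 0.5: 0.75907 (×33); 0.72045 (×12).
Sum = 33.694775; FGT(0.5) = 33.694775 / 96 = 0.3510.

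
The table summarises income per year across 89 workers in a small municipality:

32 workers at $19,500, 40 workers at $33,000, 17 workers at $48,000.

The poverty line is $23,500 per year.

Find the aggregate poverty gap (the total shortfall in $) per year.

$128,000

Incomes under z: 32×$19,500 (q = 32 of N = 89).
Individual gaps: 32×(23500−19500) = 128000.
Aggregate gap = $128,000.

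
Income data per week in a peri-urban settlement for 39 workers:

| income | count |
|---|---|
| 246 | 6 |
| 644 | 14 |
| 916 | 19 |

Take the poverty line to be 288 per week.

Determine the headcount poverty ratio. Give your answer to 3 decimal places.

0.154

6 of the 39 workers have income below 288.
H = 6/39 = 0.154.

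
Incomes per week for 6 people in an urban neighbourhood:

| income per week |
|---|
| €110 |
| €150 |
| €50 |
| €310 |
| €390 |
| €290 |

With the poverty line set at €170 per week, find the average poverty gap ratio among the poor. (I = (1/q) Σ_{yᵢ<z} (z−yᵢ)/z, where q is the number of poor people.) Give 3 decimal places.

0.392

Incomes under z: €50, €110, €150 (q = 3 of N = 6).
Relative gaps: 0.7059, 0.3529, 0.1176; sum = 1.176471.
I averages over the q = 3 poor units only: 1.176471 / 3 = 0.392.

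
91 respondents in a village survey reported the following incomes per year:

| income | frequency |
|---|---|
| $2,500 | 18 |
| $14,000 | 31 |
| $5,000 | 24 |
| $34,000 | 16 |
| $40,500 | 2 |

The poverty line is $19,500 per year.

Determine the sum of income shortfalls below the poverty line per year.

Below the line: 18×$2,500, 24×$5,000, 31×$14,000 (q = 73 of N = 91).
Individual gaps: 18×(19500−2500) = 306000; 24×(19500−5000) = 348000; 31×(19500−14000) = 170500.
Aggregate gap = $824,500.

$824,500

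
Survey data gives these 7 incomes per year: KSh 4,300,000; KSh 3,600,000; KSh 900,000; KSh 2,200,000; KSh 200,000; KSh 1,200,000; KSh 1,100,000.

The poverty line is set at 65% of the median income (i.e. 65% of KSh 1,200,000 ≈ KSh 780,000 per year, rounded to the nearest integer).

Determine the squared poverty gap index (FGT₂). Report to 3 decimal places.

0.079

Poor units: KSh 200,000 (q = 1 of N = 7).
Relative gaps: (780000−200000)/780000 = 0.7436.
Squared: 0.5529.
Sum = 0.552926; P₂ = 0.552926 / 7 = 0.079.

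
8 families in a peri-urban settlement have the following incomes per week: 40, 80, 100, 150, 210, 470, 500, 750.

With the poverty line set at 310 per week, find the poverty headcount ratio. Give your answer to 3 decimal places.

0.625

5 of the 8 families have income below 310.
H = 5/8 = 0.625.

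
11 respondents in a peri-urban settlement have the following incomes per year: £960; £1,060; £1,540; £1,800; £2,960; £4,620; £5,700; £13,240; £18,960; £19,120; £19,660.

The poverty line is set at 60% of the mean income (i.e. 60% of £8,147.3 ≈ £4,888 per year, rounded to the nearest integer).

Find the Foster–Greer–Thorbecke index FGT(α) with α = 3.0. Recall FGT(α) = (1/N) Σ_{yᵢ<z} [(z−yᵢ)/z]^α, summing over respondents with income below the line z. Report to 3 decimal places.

0.149

Poor units: £960, £1,060, £1,540, £1,800, £2,960, £4,620 (q = 6 of N = 11).
Shortfall ratios: (4888−960)/4888 = 0.8036; (4888−1060)/4888 = 0.7831; (4888−1540)/4888 = 0.6849; (4888−1800)/4888 = 0.6318; (4888−2960)/4888 = 0.3944; (4888−4620)/4888 = 0.0548.
Raised to α = 3.0: 0.51894; 0.48031; 0.32134; 0.25214; 0.06137; 0.00016.
Sum = 1.634262; FGT(3.0) = 1.634262 / 11 = 0.149.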